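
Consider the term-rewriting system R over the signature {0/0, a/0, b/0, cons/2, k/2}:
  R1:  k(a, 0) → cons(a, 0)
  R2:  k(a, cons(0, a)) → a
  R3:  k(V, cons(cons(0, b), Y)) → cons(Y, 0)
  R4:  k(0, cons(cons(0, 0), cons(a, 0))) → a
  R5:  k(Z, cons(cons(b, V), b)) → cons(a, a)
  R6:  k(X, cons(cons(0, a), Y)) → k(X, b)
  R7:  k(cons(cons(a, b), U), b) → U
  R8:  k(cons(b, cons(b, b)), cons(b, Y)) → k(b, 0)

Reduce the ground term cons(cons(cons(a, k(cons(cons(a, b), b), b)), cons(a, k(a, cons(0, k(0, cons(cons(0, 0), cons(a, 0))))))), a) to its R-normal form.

cons(cons(cons(a, b), cons(a, a)), a)

1. cons(cons(cons(a, k(cons(cons(a, b), b), b)), cons(a, k(a, cons(0, k(0, cons(cons(0, 0), cons(a, 0))))))), a)  →  cons(cons(cons(a, b), cons(a, k(a, cons(0, k(0, cons(cons(0, 0), cons(a, 0))))))), a)   [R7 at 1.1.2]
2. cons(cons(cons(a, b), cons(a, k(a, cons(0, k(0, cons(cons(0, 0), cons(a, 0))))))), a)  →  cons(cons(cons(a, b), cons(a, k(a, cons(0, a)))), a)   [R4 at 1.2.2.2.2]
3. cons(cons(cons(a, b), cons(a, k(a, cons(0, a)))), a)  →  cons(cons(cons(a, b), cons(a, a)), a)   [R2 at 1.2.2]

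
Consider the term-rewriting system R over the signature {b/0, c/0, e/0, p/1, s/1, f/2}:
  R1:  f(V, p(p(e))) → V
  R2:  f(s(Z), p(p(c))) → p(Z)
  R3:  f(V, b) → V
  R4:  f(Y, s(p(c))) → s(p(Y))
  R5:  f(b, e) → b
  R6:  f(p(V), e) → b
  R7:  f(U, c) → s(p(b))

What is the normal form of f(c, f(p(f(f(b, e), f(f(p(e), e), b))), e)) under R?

1. f(c, f(p(f(f(b, e), f(f(p(e), e), b))), e))  →  f(c, b)   [R6 at 2]
2. f(c, b)  →  c   [R3 at ε]

c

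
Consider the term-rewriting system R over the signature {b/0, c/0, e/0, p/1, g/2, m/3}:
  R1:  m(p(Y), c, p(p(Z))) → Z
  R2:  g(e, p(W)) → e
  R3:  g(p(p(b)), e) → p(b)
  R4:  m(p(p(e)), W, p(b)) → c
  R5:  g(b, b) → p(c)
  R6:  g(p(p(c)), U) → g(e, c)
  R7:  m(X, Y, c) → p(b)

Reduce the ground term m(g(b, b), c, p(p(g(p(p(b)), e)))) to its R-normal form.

1. m(g(b, b), c, p(p(g(p(p(b)), e))))  →  m(p(c), c, p(p(g(p(p(b)), e))))   [R5 at 1]
2. m(p(c), c, p(p(g(p(p(b)), e))))  →  g(p(p(b)), e)   [R1 at ε]
3. g(p(p(b)), e)  →  p(b)   [R3 at ε]

p(b)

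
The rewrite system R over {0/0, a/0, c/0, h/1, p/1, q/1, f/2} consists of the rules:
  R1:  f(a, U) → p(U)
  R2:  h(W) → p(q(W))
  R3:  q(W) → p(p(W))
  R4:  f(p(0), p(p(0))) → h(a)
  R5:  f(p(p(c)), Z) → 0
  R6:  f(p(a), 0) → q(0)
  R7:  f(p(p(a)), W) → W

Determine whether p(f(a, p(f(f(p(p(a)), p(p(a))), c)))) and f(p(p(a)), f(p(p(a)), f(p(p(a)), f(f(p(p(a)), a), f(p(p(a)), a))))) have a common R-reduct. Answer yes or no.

no — NF(t₁) = p(p(p(c))), NF(t₂) = p(a)

Reduce t₁ = p(f(a, p(f(f(p(p(a)), p(p(a))), c)))):
1. p(f(a, p(f(f(p(p(a)), p(p(a))), c))))  →  p(p(p(f(f(p(p(a)), p(p(a))), c))))   [R1 at 1]
2. p(p(p(f(f(p(p(a)), p(p(a))), c))))  →  p(p(p(f(p(p(a)), c))))   [R7 at 1.1.1.1]
3. p(p(p(f(p(p(a)), c))))  →  p(p(p(c)))   [R7 at 1.1.1]

Reduce t₂ = f(p(p(a)), f(p(p(a)), f(p(p(a)), f(f(p(p(a)), a), f(p(p(a)), a))))):
1. f(p(p(a)), f(p(p(a)), f(p(p(a)), f(f(p(p(a)), a), f(p(p(a)), a)))))  →  f(p(p(a)), f(p(p(a)), f(f(p(p(a)), a), f(p(p(a)), a))))   [R7 at ε]
2. f(p(p(a)), f(p(p(a)), f(f(p(p(a)), a), f(p(p(a)), a))))  →  f(p(p(a)), f(f(p(p(a)), a), f(p(p(a)), a)))   [R7 at ε]
3. f(p(p(a)), f(f(p(p(a)), a), f(p(p(a)), a)))  →  f(f(p(p(a)), a), f(p(p(a)), a))   [R7 at ε]
4. f(f(p(p(a)), a), f(p(p(a)), a))  →  f(a, f(p(p(a)), a))   [R7 at 1]
5. f(a, f(p(p(a)), a))  →  p(f(p(p(a)), a))   [R1 at ε]
6. p(f(p(p(a)), a))  →  p(a)   [R7 at 1]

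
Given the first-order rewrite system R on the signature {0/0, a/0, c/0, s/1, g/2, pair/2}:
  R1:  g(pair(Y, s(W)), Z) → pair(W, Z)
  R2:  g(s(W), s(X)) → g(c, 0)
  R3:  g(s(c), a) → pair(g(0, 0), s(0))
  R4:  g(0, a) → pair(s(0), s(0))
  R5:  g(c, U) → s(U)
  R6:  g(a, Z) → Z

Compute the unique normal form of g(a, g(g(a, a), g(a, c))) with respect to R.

1. g(a, g(g(a, a), g(a, c)))  →  g(g(a, a), g(a, c))   [R6 at ε]
2. g(g(a, a), g(a, c))  →  g(a, g(a, c))   [R6 at 1]
3. g(a, g(a, c))  →  g(a, c)   [R6 at ε]
4. g(a, c)  →  c   [R6 at ε]

c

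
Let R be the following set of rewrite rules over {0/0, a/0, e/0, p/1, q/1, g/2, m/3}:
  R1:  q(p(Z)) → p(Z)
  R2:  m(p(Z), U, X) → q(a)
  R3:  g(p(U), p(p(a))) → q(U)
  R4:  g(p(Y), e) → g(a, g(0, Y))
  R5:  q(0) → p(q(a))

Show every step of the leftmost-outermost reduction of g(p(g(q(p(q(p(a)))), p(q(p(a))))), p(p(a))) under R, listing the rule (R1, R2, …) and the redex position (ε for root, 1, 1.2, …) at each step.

p(a)

1. g(p(g(q(p(q(p(a)))), p(q(p(a))))), p(p(a)))  →  q(g(q(p(q(p(a)))), p(q(p(a)))))   [R3 at ε]
2. q(g(q(p(q(p(a)))), p(q(p(a)))))  →  q(g(p(q(p(a))), p(q(p(a)))))   [R1 at 1.1]
3. q(g(p(q(p(a))), p(q(p(a)))))  →  q(g(p(p(a)), p(q(p(a)))))   [R1 at 1.1.1]
4. q(g(p(p(a)), p(q(p(a)))))  →  q(g(p(p(a)), p(p(a))))   [R1 at 1.2.1]
5. q(g(p(p(a)), p(p(a))))  →  q(q(p(a)))   [R3 at 1]
6. q(q(p(a)))  →  q(p(a))   [R1 at 1]
7. q(p(a))  →  p(a)   [R1 at ε]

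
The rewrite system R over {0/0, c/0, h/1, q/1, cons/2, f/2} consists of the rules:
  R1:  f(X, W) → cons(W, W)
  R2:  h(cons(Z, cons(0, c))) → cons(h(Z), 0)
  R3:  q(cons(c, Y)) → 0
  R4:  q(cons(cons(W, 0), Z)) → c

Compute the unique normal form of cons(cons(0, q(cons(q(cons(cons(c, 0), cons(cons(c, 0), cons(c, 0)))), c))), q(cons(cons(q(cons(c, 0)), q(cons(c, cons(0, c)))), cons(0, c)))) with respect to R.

cons(cons(0, 0), c)

1. cons(cons(0, q(cons(q(cons(cons(c, 0), cons(cons(c, 0), cons(c, 0)))), c))), q(cons(cons(q(cons(c, 0)), q(cons(c, cons(0, c)))), cons(0, c))))  →  cons(cons(0, q(cons(c, c))), q(cons(cons(q(cons(c, 0)), q(cons(c, cons(0, c)))), cons(0, c))))   [R4 at 1.2.1.1]
2. cons(cons(0, q(cons(c, c))), q(cons(cons(q(cons(c, 0)), q(cons(c, cons(0, c)))), cons(0, c))))  →  cons(cons(0, 0), q(cons(cons(q(cons(c, 0)), q(cons(c, cons(0, c)))), cons(0, c))))   [R3 at 1.2]
3. cons(cons(0, 0), q(cons(cons(q(cons(c, 0)), q(cons(c, cons(0, c)))), cons(0, c))))  →  cons(cons(0, 0), q(cons(cons(0, q(cons(c, cons(0, c)))), cons(0, c))))   [R3 at 2.1.1.1]
4. cons(cons(0, 0), q(cons(cons(0, q(cons(c, cons(0, c)))), cons(0, c))))  →  cons(cons(0, 0), q(cons(cons(0, 0), cons(0, c))))   [R3 at 2.1.1.2]
5. cons(cons(0, 0), q(cons(cons(0, 0), cons(0, c))))  →  cons(cons(0, 0), c)   [R4 at 2]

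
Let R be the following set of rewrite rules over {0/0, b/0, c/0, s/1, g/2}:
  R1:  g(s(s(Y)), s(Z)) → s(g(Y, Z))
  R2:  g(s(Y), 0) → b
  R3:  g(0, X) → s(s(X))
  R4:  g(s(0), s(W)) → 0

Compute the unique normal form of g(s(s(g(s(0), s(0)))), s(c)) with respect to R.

1. g(s(s(g(s(0), s(0)))), s(c))  →  s(g(g(s(0), s(0)), c))   [R1 at ε]
2. s(g(g(s(0), s(0)), c))  →  s(g(0, c))   [R4 at 1.1]
3. s(g(0, c))  →  s(s(s(c)))   [R3 at 1]

s(s(s(c)))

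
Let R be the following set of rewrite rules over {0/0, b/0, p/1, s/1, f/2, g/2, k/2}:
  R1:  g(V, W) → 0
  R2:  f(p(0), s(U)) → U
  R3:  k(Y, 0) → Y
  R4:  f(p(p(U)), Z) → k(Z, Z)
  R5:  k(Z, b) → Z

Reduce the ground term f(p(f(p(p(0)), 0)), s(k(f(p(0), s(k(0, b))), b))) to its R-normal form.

1. f(p(f(p(p(0)), 0)), s(k(f(p(0), s(k(0, b))), b)))  →  f(p(k(0, 0)), s(k(f(p(0), s(k(0, b))), b)))   [R4 at 1.1]
2. f(p(k(0, 0)), s(k(f(p(0), s(k(0, b))), b)))  →  f(p(0), s(k(f(p(0), s(k(0, b))), b)))   [R3 at 1.1]
3. f(p(0), s(k(f(p(0), s(k(0, b))), b)))  →  k(f(p(0), s(k(0, b))), b)   [R2 at ε]
4. k(f(p(0), s(k(0, b))), b)  →  f(p(0), s(k(0, b)))   [R5 at ε]
5. f(p(0), s(k(0, b)))  →  k(0, b)   [R2 at ε]
6. k(0, b)  →  0   [R5 at ε]

0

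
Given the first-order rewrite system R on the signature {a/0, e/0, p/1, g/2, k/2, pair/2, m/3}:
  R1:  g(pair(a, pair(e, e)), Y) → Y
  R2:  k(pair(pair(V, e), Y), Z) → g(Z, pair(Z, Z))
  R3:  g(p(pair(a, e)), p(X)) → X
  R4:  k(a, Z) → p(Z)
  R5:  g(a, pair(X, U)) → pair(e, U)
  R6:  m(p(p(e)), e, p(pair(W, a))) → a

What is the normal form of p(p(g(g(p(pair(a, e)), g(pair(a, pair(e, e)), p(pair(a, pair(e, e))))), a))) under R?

p(p(a))

1. p(p(g(g(p(pair(a, e)), g(pair(a, pair(e, e)), p(pair(a, pair(e, e))))), a)))  →  p(p(g(g(p(pair(a, e)), p(pair(a, pair(e, e)))), a)))   [R1 at 1.1.1.2]
2. p(p(g(g(p(pair(a, e)), p(pair(a, pair(e, e)))), a)))  →  p(p(g(pair(a, pair(e, e)), a)))   [R3 at 1.1.1]
3. p(p(g(pair(a, pair(e, e)), a)))  →  p(p(a))   [R1 at 1.1]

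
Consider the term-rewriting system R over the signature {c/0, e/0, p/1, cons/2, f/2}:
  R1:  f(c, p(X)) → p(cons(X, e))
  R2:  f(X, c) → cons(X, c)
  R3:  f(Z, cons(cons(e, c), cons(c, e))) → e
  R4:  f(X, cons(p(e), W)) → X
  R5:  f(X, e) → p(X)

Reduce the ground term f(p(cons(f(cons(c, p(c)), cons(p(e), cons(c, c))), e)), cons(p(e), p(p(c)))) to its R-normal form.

1. f(p(cons(f(cons(c, p(c)), cons(p(e), cons(c, c))), e)), cons(p(e), p(p(c))))  →  p(cons(f(cons(c, p(c)), cons(p(e), cons(c, c))), e))   [R4 at ε]
2. p(cons(f(cons(c, p(c)), cons(p(e), cons(c, c))), e))  →  p(cons(cons(c, p(c)), e))   [R4 at 1.1]

p(cons(cons(c, p(c)), e))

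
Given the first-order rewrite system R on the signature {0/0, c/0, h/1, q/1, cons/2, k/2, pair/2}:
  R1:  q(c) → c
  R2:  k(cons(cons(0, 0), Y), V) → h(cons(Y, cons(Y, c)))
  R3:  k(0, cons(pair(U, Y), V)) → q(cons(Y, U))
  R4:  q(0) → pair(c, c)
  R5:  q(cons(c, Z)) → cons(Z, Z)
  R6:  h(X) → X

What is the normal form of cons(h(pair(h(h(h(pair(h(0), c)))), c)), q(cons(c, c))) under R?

cons(pair(pair(0, c), c), cons(c, c))

1. cons(h(pair(h(h(h(pair(h(0), c)))), c)), q(cons(c, c)))  →  cons(pair(h(h(h(pair(h(0), c)))), c), q(cons(c, c)))   [R6 at 1]
2. cons(pair(h(h(h(pair(h(0), c)))), c), q(cons(c, c)))  →  cons(pair(h(h(pair(h(0), c))), c), q(cons(c, c)))   [R6 at 1.1]
3. cons(pair(h(h(pair(h(0), c))), c), q(cons(c, c)))  →  cons(pair(h(pair(h(0), c)), c), q(cons(c, c)))   [R6 at 1.1]
4. cons(pair(h(pair(h(0), c)), c), q(cons(c, c)))  →  cons(pair(pair(h(0), c), c), q(cons(c, c)))   [R6 at 1.1]
5. cons(pair(pair(h(0), c), c), q(cons(c, c)))  →  cons(pair(pair(0, c), c), q(cons(c, c)))   [R6 at 1.1.1]
6. cons(pair(pair(0, c), c), q(cons(c, c)))  →  cons(pair(pair(0, c), c), cons(c, c))   [R5 at 2]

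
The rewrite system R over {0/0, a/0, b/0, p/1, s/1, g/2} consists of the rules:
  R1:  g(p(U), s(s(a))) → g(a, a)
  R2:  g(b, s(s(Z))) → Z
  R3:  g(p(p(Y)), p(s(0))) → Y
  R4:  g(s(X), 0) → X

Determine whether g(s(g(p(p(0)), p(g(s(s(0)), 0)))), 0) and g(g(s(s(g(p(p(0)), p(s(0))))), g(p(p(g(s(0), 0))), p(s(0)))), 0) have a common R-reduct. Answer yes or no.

Reduce t₁ = g(s(g(p(p(0)), p(g(s(s(0)), 0)))), 0):
1. g(s(g(p(p(0)), p(g(s(s(0)), 0)))), 0)  →  g(p(p(0)), p(g(s(s(0)), 0)))   [R4 at ε]
2. g(p(p(0)), p(g(s(s(0)), 0)))  →  g(p(p(0)), p(s(0)))   [R4 at 2.1]
3. g(p(p(0)), p(s(0)))  →  0   [R3 at ε]

Reduce t₂ = g(g(s(s(g(p(p(0)), p(s(0))))), g(p(p(g(s(0), 0))), p(s(0)))), 0):
1. g(g(s(s(g(p(p(0)), p(s(0))))), g(p(p(g(s(0), 0))), p(s(0)))), 0)  →  g(g(s(s(0)), g(p(p(g(s(0), 0))), p(s(0)))), 0)   [R3 at 1.1.1.1]
2. g(g(s(s(0)), g(p(p(g(s(0), 0))), p(s(0)))), 0)  →  g(g(s(s(0)), g(s(0), 0)), 0)   [R3 at 1.2]
3. g(g(s(s(0)), g(s(0), 0)), 0)  →  g(g(s(s(0)), 0), 0)   [R4 at 1.2]
4. g(g(s(s(0)), 0), 0)  →  g(s(0), 0)   [R4 at 1]
5. g(s(0), 0)  →  0   [R4 at ε]

yes — NF(t₁) = 0, NF(t₂) = 0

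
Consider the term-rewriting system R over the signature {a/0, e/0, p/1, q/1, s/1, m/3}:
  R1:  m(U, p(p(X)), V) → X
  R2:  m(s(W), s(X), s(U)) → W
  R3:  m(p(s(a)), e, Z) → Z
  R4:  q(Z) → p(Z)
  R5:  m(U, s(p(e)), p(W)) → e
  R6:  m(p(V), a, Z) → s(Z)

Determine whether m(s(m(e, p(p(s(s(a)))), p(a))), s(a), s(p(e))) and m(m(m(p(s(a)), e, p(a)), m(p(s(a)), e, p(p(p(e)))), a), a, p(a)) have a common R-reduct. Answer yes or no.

no — NF(t₁) = s(s(a)), NF(t₂) = s(p(a))

Reduce t₁ = m(s(m(e, p(p(s(s(a)))), p(a))), s(a), s(p(e))):
1. m(s(m(e, p(p(s(s(a)))), p(a))), s(a), s(p(e)))  →  m(e, p(p(s(s(a)))), p(a))   [R2 at ε]
2. m(e, p(p(s(s(a)))), p(a))  →  s(s(a))   [R1 at ε]

Reduce t₂ = m(m(m(p(s(a)), e, p(a)), m(p(s(a)), e, p(p(p(e)))), a), a, p(a)):
1. m(m(m(p(s(a)), e, p(a)), m(p(s(a)), e, p(p(p(e)))), a), a, p(a))  →  m(m(p(a), m(p(s(a)), e, p(p(p(e)))), a), a, p(a))   [R3 at 1.1]
2. m(m(p(a), m(p(s(a)), e, p(p(p(e)))), a), a, p(a))  →  m(m(p(a), p(p(p(e))), a), a, p(a))   [R3 at 1.2]
3. m(m(p(a), p(p(p(e))), a), a, p(a))  →  m(p(e), a, p(a))   [R1 at 1]
4. m(p(e), a, p(a))  →  s(p(a))   [R6 at ε]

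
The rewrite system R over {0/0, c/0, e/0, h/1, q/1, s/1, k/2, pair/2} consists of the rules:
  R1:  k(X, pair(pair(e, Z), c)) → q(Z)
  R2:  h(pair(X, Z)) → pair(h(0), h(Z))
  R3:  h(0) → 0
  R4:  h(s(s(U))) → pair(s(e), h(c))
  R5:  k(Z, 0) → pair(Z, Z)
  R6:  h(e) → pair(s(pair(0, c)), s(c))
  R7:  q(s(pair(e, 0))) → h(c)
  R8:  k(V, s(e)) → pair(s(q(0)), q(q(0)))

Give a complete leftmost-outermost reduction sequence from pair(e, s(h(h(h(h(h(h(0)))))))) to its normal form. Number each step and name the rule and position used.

1. pair(e, s(h(h(h(h(h(h(0))))))))  →  pair(e, s(h(h(h(h(h(0)))))))   [R3 at 2.1.1.1.1.1.1]
2. pair(e, s(h(h(h(h(h(0)))))))  →  pair(e, s(h(h(h(h(0))))))   [R3 at 2.1.1.1.1.1]
3. pair(e, s(h(h(h(h(0))))))  →  pair(e, s(h(h(h(0)))))   [R3 at 2.1.1.1.1]
4. pair(e, s(h(h(h(0)))))  →  pair(e, s(h(h(0))))   [R3 at 2.1.1.1]
5. pair(e, s(h(h(0))))  →  pair(e, s(h(0)))   [R3 at 2.1.1]
6. pair(e, s(h(0)))  →  pair(e, s(0))   [R3 at 2.1]

pair(e, s(0))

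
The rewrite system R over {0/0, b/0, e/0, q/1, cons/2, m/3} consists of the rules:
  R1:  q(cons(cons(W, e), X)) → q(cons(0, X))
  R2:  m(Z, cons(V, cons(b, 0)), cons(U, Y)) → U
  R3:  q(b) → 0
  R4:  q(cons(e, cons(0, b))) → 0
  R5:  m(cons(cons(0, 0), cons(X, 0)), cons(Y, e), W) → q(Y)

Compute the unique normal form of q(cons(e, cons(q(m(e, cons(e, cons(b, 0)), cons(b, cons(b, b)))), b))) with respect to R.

0

1. q(cons(e, cons(q(m(e, cons(e, cons(b, 0)), cons(b, cons(b, b)))), b)))  →  q(cons(e, cons(q(b), b)))   [R2 at 1.2.1.1]
2. q(cons(e, cons(q(b), b)))  →  q(cons(e, cons(0, b)))   [R3 at 1.2.1]
3. q(cons(e, cons(0, b)))  →  0   [R4 at ε]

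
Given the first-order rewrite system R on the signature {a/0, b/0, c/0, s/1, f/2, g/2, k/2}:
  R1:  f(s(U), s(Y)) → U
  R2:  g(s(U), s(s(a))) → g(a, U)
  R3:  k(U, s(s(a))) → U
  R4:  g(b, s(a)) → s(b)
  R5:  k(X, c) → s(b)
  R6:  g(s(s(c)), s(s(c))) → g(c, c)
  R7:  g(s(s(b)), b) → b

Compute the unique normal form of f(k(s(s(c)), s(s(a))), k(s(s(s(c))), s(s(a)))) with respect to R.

s(c)

1. f(k(s(s(c)), s(s(a))), k(s(s(s(c))), s(s(a))))  →  f(s(s(c)), k(s(s(s(c))), s(s(a))))   [R3 at 1]
2. f(s(s(c)), k(s(s(s(c))), s(s(a))))  →  f(s(s(c)), s(s(s(c))))   [R3 at 2]
3. f(s(s(c)), s(s(s(c))))  →  s(c)   [R1 at ε]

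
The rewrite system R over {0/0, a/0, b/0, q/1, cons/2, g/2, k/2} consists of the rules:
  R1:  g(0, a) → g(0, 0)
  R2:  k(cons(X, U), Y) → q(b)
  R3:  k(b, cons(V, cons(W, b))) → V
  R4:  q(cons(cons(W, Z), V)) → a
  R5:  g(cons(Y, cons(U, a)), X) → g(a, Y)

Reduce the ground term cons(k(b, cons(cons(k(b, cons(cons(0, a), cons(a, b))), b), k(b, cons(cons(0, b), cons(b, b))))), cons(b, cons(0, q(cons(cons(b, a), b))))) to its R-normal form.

1. cons(k(b, cons(cons(k(b, cons(cons(0, a), cons(a, b))), b), k(b, cons(cons(0, b), cons(b, b))))), cons(b, cons(0, q(cons(cons(b, a), b)))))  →  cons(k(b, cons(cons(cons(0, a), b), k(b, cons(cons(0, b), cons(b, b))))), cons(b, cons(0, q(cons(cons(b, a), b)))))   [R3 at 1.2.1.1]
2. cons(k(b, cons(cons(cons(0, a), b), k(b, cons(cons(0, b), cons(b, b))))), cons(b, cons(0, q(cons(cons(b, a), b)))))  →  cons(k(b, cons(cons(cons(0, a), b), cons(0, b))), cons(b, cons(0, q(cons(cons(b, a), b)))))   [R3 at 1.2.2]
3. cons(k(b, cons(cons(cons(0, a), b), cons(0, b))), cons(b, cons(0, q(cons(cons(b, a), b)))))  →  cons(cons(cons(0, a), b), cons(b, cons(0, q(cons(cons(b, a), b)))))   [R3 at 1]
4. cons(cons(cons(0, a), b), cons(b, cons(0, q(cons(cons(b, a), b)))))  →  cons(cons(cons(0, a), b), cons(b, cons(0, a)))   [R4 at 2.2.2]

cons(cons(cons(0, a), b), cons(b, cons(0, a)))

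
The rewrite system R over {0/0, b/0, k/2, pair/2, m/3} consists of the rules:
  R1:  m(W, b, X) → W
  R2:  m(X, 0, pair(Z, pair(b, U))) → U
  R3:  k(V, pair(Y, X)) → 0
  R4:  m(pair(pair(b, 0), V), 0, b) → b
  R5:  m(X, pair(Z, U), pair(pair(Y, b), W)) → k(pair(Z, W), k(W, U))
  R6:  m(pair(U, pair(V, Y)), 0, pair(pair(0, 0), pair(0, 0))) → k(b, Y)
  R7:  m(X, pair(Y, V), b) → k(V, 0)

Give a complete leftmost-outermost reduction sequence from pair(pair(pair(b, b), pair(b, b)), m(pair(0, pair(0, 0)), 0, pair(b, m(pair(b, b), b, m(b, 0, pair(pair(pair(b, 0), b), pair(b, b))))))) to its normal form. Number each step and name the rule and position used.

pair(pair(pair(b, b), pair(b, b)), b)

1. pair(pair(pair(b, b), pair(b, b)), m(pair(0, pair(0, 0)), 0, pair(b, m(pair(b, b), b, m(b, 0, pair(pair(pair(b, 0), b), pair(b, b)))))))  →  pair(pair(pair(b, b), pair(b, b)), m(pair(0, pair(0, 0)), 0, pair(b, pair(b, b))))   [R1 at 2.3.2]
2. pair(pair(pair(b, b), pair(b, b)), m(pair(0, pair(0, 0)), 0, pair(b, pair(b, b))))  →  pair(pair(pair(b, b), pair(b, b)), b)   [R2 at 2]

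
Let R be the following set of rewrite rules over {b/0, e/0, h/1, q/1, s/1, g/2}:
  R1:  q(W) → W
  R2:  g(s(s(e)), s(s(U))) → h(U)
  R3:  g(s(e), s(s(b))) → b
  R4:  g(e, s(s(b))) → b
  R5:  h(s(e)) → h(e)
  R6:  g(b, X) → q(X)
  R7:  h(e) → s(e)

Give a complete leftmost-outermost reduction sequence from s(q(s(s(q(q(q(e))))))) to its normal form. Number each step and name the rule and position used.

s(s(s(e)))

1. s(q(s(s(q(q(q(e)))))))  →  s(s(s(q(q(q(e))))))   [R1 at 1]
2. s(s(s(q(q(q(e))))))  →  s(s(s(q(q(e)))))   [R1 at 1.1.1]
3. s(s(s(q(q(e)))))  →  s(s(s(q(e))))   [R1 at 1.1.1]
4. s(s(s(q(e))))  →  s(s(s(e)))   [R1 at 1.1.1]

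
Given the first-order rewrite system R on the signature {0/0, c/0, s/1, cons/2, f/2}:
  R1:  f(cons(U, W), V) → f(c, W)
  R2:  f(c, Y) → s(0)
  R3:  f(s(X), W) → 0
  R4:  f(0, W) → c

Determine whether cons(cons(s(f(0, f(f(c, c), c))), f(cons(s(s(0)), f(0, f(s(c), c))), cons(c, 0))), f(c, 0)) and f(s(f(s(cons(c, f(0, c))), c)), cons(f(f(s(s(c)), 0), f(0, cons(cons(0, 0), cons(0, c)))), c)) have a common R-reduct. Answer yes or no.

no — NF(t₁) = cons(cons(s(c), s(0)), s(0)), NF(t₂) = 0

Reduce t₁ = cons(cons(s(f(0, f(f(c, c), c))), f(cons(s(s(0)), f(0, f(s(c), c))), cons(c, 0))), f(c, 0)):
1. cons(cons(s(f(0, f(f(c, c), c))), f(cons(s(s(0)), f(0, f(s(c), c))), cons(c, 0))), f(c, 0))  →  cons(cons(s(c), f(cons(s(s(0)), f(0, f(s(c), c))), cons(c, 0))), f(c, 0))   [R4 at 1.1.1]
2. cons(cons(s(c), f(cons(s(s(0)), f(0, f(s(c), c))), cons(c, 0))), f(c, 0))  →  cons(cons(s(c), f(c, f(0, f(s(c), c)))), f(c, 0))   [R1 at 1.2]
3. cons(cons(s(c), f(c, f(0, f(s(c), c)))), f(c, 0))  →  cons(cons(s(c), s(0)), f(c, 0))   [R2 at 1.2]
4. cons(cons(s(c), s(0)), f(c, 0))  →  cons(cons(s(c), s(0)), s(0))   [R2 at 2]

Reduce t₂ = f(s(f(s(cons(c, f(0, c))), c)), cons(f(f(s(s(c)), 0), f(0, cons(cons(0, 0), cons(0, c)))), c)):
1. f(s(f(s(cons(c, f(0, c))), c)), cons(f(f(s(s(c)), 0), f(0, cons(cons(0, 0), cons(0, c)))), c))  →  0   [R3 at ε]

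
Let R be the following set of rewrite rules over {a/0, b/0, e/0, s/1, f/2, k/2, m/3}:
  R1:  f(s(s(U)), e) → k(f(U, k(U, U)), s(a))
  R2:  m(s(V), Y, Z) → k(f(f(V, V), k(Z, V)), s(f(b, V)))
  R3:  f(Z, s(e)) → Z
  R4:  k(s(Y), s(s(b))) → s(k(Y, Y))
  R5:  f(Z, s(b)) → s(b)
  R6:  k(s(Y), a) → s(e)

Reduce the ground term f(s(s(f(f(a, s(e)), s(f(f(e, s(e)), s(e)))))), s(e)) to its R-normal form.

s(s(a))

1. f(s(s(f(f(a, s(e)), s(f(f(e, s(e)), s(e)))))), s(e))  →  s(s(f(f(a, s(e)), s(f(f(e, s(e)), s(e))))))   [R3 at ε]
2. s(s(f(f(a, s(e)), s(f(f(e, s(e)), s(e))))))  →  s(s(f(a, s(f(f(e, s(e)), s(e))))))   [R3 at 1.1.1]
3. s(s(f(a, s(f(f(e, s(e)), s(e))))))  →  s(s(f(a, s(f(e, s(e))))))   [R3 at 1.1.2.1]
4. s(s(f(a, s(f(e, s(e))))))  →  s(s(f(a, s(e))))   [R3 at 1.1.2.1]
5. s(s(f(a, s(e))))  →  s(s(a))   [R3 at 1.1]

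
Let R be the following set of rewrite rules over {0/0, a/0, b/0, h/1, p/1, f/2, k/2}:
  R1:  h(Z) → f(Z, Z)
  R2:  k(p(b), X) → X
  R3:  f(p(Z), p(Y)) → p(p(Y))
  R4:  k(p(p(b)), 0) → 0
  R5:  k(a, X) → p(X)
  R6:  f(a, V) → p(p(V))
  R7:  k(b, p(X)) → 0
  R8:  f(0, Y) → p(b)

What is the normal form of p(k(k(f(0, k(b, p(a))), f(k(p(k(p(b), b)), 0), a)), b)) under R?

1. p(k(k(f(0, k(b, p(a))), f(k(p(k(p(b), b)), 0), a)), b))  →  p(k(k(p(b), f(k(p(k(p(b), b)), 0), a)), b))   [R8 at 1.1.1]
2. p(k(k(p(b), f(k(p(k(p(b), b)), 0), a)), b))  →  p(k(f(k(p(k(p(b), b)), 0), a), b))   [R2 at 1.1]
3. p(k(f(k(p(k(p(b), b)), 0), a), b))  →  p(k(f(k(p(b), 0), a), b))   [R2 at 1.1.1.1.1]
4. p(k(f(k(p(b), 0), a), b))  →  p(k(f(0, a), b))   [R2 at 1.1.1]
5. p(k(f(0, a), b))  →  p(k(p(b), b))   [R8 at 1.1]
6. p(k(p(b), b))  →  p(b)   [R2 at 1]

p(b)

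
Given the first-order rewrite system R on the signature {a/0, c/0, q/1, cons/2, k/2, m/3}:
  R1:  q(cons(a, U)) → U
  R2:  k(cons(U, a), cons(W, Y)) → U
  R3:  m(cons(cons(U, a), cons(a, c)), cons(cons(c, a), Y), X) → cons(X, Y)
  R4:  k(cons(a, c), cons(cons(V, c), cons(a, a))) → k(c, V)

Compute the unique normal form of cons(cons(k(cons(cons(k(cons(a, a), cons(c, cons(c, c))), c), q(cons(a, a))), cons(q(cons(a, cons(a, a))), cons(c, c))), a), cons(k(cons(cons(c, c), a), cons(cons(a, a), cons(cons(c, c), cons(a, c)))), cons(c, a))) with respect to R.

1. cons(cons(k(cons(cons(k(cons(a, a), cons(c, cons(c, c))), c), q(cons(a, a))), cons(q(cons(a, cons(a, a))), cons(c, c))), a), cons(k(cons(cons(c, c), a), cons(cons(a, a), cons(cons(c, c), cons(a, c)))), cons(c, a)))  →  cons(cons(k(cons(cons(a, c), q(cons(a, a))), cons(q(cons(a, cons(a, a))), cons(c, c))), a), cons(k(cons(cons(c, c), a), cons(cons(a, a), cons(cons(c, c), cons(a, c)))), cons(c, a)))   [R2 at 1.1.1.1.1]
2. cons(cons(k(cons(cons(a, c), q(cons(a, a))), cons(q(cons(a, cons(a, a))), cons(c, c))), a), cons(k(cons(cons(c, c), a), cons(cons(a, a), cons(cons(c, c), cons(a, c)))), cons(c, a)))  →  cons(cons(k(cons(cons(a, c), a), cons(q(cons(a, cons(a, a))), cons(c, c))), a), cons(k(cons(cons(c, c), a), cons(cons(a, a), cons(cons(c, c), cons(a, c)))), cons(c, a)))   [R1 at 1.1.1.2]
3. cons(cons(k(cons(cons(a, c), a), cons(q(cons(a, cons(a, a))), cons(c, c))), a), cons(k(cons(cons(c, c), a), cons(cons(a, a), cons(cons(c, c), cons(a, c)))), cons(c, a)))  →  cons(cons(cons(a, c), a), cons(k(cons(cons(c, c), a), cons(cons(a, a), cons(cons(c, c), cons(a, c)))), cons(c, a)))   [R2 at 1.1]
4. cons(cons(cons(a, c), a), cons(k(cons(cons(c, c), a), cons(cons(a, a), cons(cons(c, c), cons(a, c)))), cons(c, a)))  →  cons(cons(cons(a, c), a), cons(cons(c, c), cons(c, a)))   [R2 at 2.1]

cons(cons(cons(a, c), a), cons(cons(c, c), cons(c, a)))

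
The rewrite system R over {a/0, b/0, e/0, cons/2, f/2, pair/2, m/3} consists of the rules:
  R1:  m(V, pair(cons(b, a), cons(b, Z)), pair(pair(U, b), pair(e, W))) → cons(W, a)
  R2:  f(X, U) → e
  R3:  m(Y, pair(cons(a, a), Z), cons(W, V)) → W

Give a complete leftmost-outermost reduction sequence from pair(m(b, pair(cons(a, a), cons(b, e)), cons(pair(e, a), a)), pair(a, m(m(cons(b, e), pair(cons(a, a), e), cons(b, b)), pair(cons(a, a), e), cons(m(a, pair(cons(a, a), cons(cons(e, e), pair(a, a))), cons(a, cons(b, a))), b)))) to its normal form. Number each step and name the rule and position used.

pair(pair(e, a), pair(a, a))

1. pair(m(b, pair(cons(a, a), cons(b, e)), cons(pair(e, a), a)), pair(a, m(m(cons(b, e), pair(cons(a, a), e), cons(b, b)), pair(cons(a, a), e), cons(m(a, pair(cons(a, a), cons(cons(e, e), pair(a, a))), cons(a, cons(b, a))), b))))  →  pair(pair(e, a), pair(a, m(m(cons(b, e), pair(cons(a, a), e), cons(b, b)), pair(cons(a, a), e), cons(m(a, pair(cons(a, a), cons(cons(e, e), pair(a, a))), cons(a, cons(b, a))), b))))   [R3 at 1]
2. pair(pair(e, a), pair(a, m(m(cons(b, e), pair(cons(a, a), e), cons(b, b)), pair(cons(a, a), e), cons(m(a, pair(cons(a, a), cons(cons(e, e), pair(a, a))), cons(a, cons(b, a))), b))))  →  pair(pair(e, a), pair(a, m(a, pair(cons(a, a), cons(cons(e, e), pair(a, a))), cons(a, cons(b, a)))))   [R3 at 2.2]
3. pair(pair(e, a), pair(a, m(a, pair(cons(a, a), cons(cons(e, e), pair(a, a))), cons(a, cons(b, a)))))  →  pair(pair(e, a), pair(a, a))   [R3 at 2.2]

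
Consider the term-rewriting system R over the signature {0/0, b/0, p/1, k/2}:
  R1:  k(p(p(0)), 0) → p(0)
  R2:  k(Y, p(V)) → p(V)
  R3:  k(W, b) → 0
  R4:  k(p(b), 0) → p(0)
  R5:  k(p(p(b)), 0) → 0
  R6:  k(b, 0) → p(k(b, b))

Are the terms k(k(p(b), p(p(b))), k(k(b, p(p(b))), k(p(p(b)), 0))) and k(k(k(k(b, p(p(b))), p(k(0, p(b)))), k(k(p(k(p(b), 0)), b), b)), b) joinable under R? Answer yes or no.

Reduce t₁ = k(k(p(b), p(p(b))), k(k(b, p(p(b))), k(p(p(b)), 0))):
1. k(k(p(b), p(p(b))), k(k(b, p(p(b))), k(p(p(b)), 0)))  →  k(p(p(b)), k(k(b, p(p(b))), k(p(p(b)), 0)))   [R2 at 1]
2. k(p(p(b)), k(k(b, p(p(b))), k(p(p(b)), 0)))  →  k(p(p(b)), k(p(p(b)), k(p(p(b)), 0)))   [R2 at 2.1]
3. k(p(p(b)), k(p(p(b)), k(p(p(b)), 0)))  →  k(p(p(b)), k(p(p(b)), 0))   [R5 at 2.2]
4. k(p(p(b)), k(p(p(b)), 0))  →  k(p(p(b)), 0)   [R5 at 2]
5. k(p(p(b)), 0)  →  0   [R5 at ε]

Reduce t₂ = k(k(k(k(b, p(p(b))), p(k(0, p(b)))), k(k(p(k(p(b), 0)), b), b)), b):
1. k(k(k(k(b, p(p(b))), p(k(0, p(b)))), k(k(p(k(p(b), 0)), b), b)), b)  →  0   [R3 at ε]

yes — NF(t₁) = 0, NF(t₂) = 0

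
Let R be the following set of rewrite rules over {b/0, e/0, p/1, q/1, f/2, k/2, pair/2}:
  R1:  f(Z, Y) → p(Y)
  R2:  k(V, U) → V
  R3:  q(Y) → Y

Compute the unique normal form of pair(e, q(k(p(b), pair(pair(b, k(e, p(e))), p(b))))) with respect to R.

1. pair(e, q(k(p(b), pair(pair(b, k(e, p(e))), p(b)))))  →  pair(e, k(p(b), pair(pair(b, k(e, p(e))), p(b))))   [R3 at 2]
2. pair(e, k(p(b), pair(pair(b, k(e, p(e))), p(b))))  →  pair(e, p(b))   [R2 at 2]

pair(e, p(b))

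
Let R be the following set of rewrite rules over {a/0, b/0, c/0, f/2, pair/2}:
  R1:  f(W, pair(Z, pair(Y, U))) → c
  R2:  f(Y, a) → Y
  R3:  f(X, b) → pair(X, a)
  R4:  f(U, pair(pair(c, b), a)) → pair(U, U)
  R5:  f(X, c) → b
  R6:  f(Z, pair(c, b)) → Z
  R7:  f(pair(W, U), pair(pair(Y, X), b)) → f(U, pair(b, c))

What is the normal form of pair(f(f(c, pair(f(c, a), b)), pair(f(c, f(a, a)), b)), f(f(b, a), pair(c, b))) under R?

pair(c, b)

1. pair(f(f(c, pair(f(c, a), b)), pair(f(c, f(a, a)), b)), f(f(b, a), pair(c, b)))  →  pair(f(f(c, pair(c, b)), pair(f(c, f(a, a)), b)), f(f(b, a), pair(c, b)))   [R2 at 1.1.2.1]
2. pair(f(f(c, pair(c, b)), pair(f(c, f(a, a)), b)), f(f(b, a), pair(c, b)))  →  pair(f(c, pair(f(c, f(a, a)), b)), f(f(b, a), pair(c, b)))   [R6 at 1.1]
3. pair(f(c, pair(f(c, f(a, a)), b)), f(f(b, a), pair(c, b)))  →  pair(f(c, pair(f(c, a), b)), f(f(b, a), pair(c, b)))   [R2 at 1.2.1.2]
4. pair(f(c, pair(f(c, a), b)), f(f(b, a), pair(c, b)))  →  pair(f(c, pair(c, b)), f(f(b, a), pair(c, b)))   [R2 at 1.2.1]
5. pair(f(c, pair(c, b)), f(f(b, a), pair(c, b)))  →  pair(c, f(f(b, a), pair(c, b)))   [R6 at 1]
6. pair(c, f(f(b, a), pair(c, b)))  →  pair(c, f(b, a))   [R6 at 2]
7. pair(c, f(b, a))  →  pair(c, b)   [R2 at 2]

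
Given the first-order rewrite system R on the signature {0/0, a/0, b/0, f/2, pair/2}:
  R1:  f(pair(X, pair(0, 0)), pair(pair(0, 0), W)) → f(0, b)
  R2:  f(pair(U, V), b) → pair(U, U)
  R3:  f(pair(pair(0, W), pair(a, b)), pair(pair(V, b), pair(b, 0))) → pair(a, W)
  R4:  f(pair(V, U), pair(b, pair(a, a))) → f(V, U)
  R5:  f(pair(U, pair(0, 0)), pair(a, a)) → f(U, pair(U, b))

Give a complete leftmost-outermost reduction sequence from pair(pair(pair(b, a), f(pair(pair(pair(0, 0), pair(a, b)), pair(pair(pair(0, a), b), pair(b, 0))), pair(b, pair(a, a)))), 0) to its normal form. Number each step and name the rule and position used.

pair(pair(pair(b, a), pair(a, 0)), 0)

1. pair(pair(pair(b, a), f(pair(pair(pair(0, 0), pair(a, b)), pair(pair(pair(0, a), b), pair(b, 0))), pair(b, pair(a, a)))), 0)  →  pair(pair(pair(b, a), f(pair(pair(0, 0), pair(a, b)), pair(pair(pair(0, a), b), pair(b, 0)))), 0)   [R4 at 1.2]
2. pair(pair(pair(b, a), f(pair(pair(0, 0), pair(a, b)), pair(pair(pair(0, a), b), pair(b, 0)))), 0)  →  pair(pair(pair(b, a), pair(a, 0)), 0)   [R3 at 1.2]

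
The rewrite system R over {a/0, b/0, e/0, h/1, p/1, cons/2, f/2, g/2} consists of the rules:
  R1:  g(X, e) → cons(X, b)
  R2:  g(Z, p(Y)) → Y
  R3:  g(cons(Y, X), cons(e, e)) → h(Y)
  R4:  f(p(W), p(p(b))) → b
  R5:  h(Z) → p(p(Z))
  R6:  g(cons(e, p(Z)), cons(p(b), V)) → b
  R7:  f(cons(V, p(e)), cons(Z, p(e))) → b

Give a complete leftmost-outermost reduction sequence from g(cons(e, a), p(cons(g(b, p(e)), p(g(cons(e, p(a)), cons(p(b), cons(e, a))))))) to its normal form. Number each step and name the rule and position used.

1. g(cons(e, a), p(cons(g(b, p(e)), p(g(cons(e, p(a)), cons(p(b), cons(e, a)))))))  →  cons(g(b, p(e)), p(g(cons(e, p(a)), cons(p(b), cons(e, a)))))   [R2 at ε]
2. cons(g(b, p(e)), p(g(cons(e, p(a)), cons(p(b), cons(e, a)))))  →  cons(e, p(g(cons(e, p(a)), cons(p(b), cons(e, a)))))   [R2 at 1]
3. cons(e, p(g(cons(e, p(a)), cons(p(b), cons(e, a)))))  →  cons(e, p(b))   [R6 at 2.1]

cons(e, p(b))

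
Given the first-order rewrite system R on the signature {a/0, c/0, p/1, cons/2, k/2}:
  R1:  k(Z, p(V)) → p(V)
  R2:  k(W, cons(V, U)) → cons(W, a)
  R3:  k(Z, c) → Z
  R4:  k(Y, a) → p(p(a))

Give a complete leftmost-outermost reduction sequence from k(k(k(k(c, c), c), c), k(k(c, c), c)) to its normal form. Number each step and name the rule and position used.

1. k(k(k(k(c, c), c), c), k(k(c, c), c))  →  k(k(k(c, c), c), k(k(c, c), c))   [R3 at 1]
2. k(k(k(c, c), c), k(k(c, c), c))  →  k(k(c, c), k(k(c, c), c))   [R3 at 1]
3. k(k(c, c), k(k(c, c), c))  →  k(c, k(k(c, c), c))   [R3 at 1]
4. k(c, k(k(c, c), c))  →  k(c, k(c, c))   [R3 at 2]
5. k(c, k(c, c))  →  k(c, c)   [R3 at 2]
6. k(c, c)  →  c   [R3 at ε]

c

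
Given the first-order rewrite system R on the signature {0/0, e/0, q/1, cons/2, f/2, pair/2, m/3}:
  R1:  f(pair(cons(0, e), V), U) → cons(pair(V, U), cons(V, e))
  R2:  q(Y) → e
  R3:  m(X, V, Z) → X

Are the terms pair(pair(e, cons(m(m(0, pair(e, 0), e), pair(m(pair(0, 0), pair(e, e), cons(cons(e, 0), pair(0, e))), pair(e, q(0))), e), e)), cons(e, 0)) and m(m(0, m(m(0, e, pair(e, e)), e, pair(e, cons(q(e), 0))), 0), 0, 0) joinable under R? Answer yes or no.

Reduce t₁ = pair(pair(e, cons(m(m(0, pair(e, 0), e), pair(m(pair(0, 0), pair(e, e), cons(cons(e, 0), pair(0, e))), pair(e, q(0))), e), e)), cons(e, 0)):
1. pair(pair(e, cons(m(m(0, pair(e, 0), e), pair(m(pair(0, 0), pair(e, e), cons(cons(e, 0), pair(0, e))), pair(e, q(0))), e), e)), cons(e, 0))  →  pair(pair(e, cons(m(0, pair(e, 0), e), e)), cons(e, 0))   [R3 at 1.2.1]
2. pair(pair(e, cons(m(0, pair(e, 0), e), e)), cons(e, 0))  →  pair(pair(e, cons(0, e)), cons(e, 0))   [R3 at 1.2.1]

Reduce t₂ = m(m(0, m(m(0, e, pair(e, e)), e, pair(e, cons(q(e), 0))), 0), 0, 0):
1. m(m(0, m(m(0, e, pair(e, e)), e, pair(e, cons(q(e), 0))), 0), 0, 0)  →  m(0, m(m(0, e, pair(e, e)), e, pair(e, cons(q(e), 0))), 0)   [R3 at ε]
2. m(0, m(m(0, e, pair(e, e)), e, pair(e, cons(q(e), 0))), 0)  →  0   [R3 at ε]

no — NF(t₁) = pair(pair(e, cons(0, e)), cons(e, 0)), NF(t₂) = 0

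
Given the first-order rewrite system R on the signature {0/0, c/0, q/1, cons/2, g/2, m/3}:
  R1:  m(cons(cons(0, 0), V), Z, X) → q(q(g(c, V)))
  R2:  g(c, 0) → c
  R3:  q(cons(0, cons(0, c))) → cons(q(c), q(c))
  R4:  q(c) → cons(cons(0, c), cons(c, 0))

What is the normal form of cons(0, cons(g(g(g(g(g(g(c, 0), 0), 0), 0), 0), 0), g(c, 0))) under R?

1. cons(0, cons(g(g(g(g(g(g(c, 0), 0), 0), 0), 0), 0), g(c, 0)))  →  cons(0, cons(g(g(g(g(g(c, 0), 0), 0), 0), 0), g(c, 0)))   [R2 at 2.1.1.1.1.1.1]
2. cons(0, cons(g(g(g(g(g(c, 0), 0), 0), 0), 0), g(c, 0)))  →  cons(0, cons(g(g(g(g(c, 0), 0), 0), 0), g(c, 0)))   [R2 at 2.1.1.1.1.1]
3. cons(0, cons(g(g(g(g(c, 0), 0), 0), 0), g(c, 0)))  →  cons(0, cons(g(g(g(c, 0), 0), 0), g(c, 0)))   [R2 at 2.1.1.1.1]
4. cons(0, cons(g(g(g(c, 0), 0), 0), g(c, 0)))  →  cons(0, cons(g(g(c, 0), 0), g(c, 0)))   [R2 at 2.1.1.1]
5. cons(0, cons(g(g(c, 0), 0), g(c, 0)))  →  cons(0, cons(g(c, 0), g(c, 0)))   [R2 at 2.1.1]
6. cons(0, cons(g(c, 0), g(c, 0)))  →  cons(0, cons(c, g(c, 0)))   [R2 at 2.1]
7. cons(0, cons(c, g(c, 0)))  →  cons(0, cons(c, c))   [R2 at 2.2]

cons(0, cons(c, c))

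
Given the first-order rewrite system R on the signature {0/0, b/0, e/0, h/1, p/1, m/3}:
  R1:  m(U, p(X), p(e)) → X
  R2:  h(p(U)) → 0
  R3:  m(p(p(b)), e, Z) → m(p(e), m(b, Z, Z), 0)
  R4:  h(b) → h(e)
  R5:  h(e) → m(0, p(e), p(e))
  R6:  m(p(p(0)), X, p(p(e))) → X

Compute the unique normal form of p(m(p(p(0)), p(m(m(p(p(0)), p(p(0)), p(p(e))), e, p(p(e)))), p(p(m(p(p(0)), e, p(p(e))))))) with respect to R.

1. p(m(p(p(0)), p(m(m(p(p(0)), p(p(0)), p(p(e))), e, p(p(e)))), p(p(m(p(p(0)), e, p(p(e)))))))  →  p(m(p(p(0)), p(m(p(p(0)), e, p(p(e)))), p(p(m(p(p(0)), e, p(p(e)))))))   [R6 at 1.2.1.1]
2. p(m(p(p(0)), p(m(p(p(0)), e, p(p(e)))), p(p(m(p(p(0)), e, p(p(e)))))))  →  p(m(p(p(0)), p(e), p(p(m(p(p(0)), e, p(p(e)))))))   [R6 at 1.2.1]
3. p(m(p(p(0)), p(e), p(p(m(p(p(0)), e, p(p(e)))))))  →  p(m(p(p(0)), p(e), p(p(e))))   [R6 at 1.3.1.1]
4. p(m(p(p(0)), p(e), p(p(e))))  →  p(p(e))   [R6 at 1]

p(p(e))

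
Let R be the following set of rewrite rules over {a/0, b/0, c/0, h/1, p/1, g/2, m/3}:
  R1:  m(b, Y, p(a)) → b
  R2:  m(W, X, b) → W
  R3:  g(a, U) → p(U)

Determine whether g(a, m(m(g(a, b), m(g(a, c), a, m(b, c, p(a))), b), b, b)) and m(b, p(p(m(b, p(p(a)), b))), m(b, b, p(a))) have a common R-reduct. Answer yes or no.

Reduce t₁ = g(a, m(m(g(a, b), m(g(a, c), a, m(b, c, p(a))), b), b, b)):
1. g(a, m(m(g(a, b), m(g(a, c), a, m(b, c, p(a))), b), b, b))  →  p(m(m(g(a, b), m(g(a, c), a, m(b, c, p(a))), b), b, b))   [R3 at ε]
2. p(m(m(g(a, b), m(g(a, c), a, m(b, c, p(a))), b), b, b))  →  p(m(g(a, b), m(g(a, c), a, m(b, c, p(a))), b))   [R2 at 1]
3. p(m(g(a, b), m(g(a, c), a, m(b, c, p(a))), b))  →  p(g(a, b))   [R2 at 1]
4. p(g(a, b))  →  p(p(b))   [R3 at 1]

Reduce t₂ = m(b, p(p(m(b, p(p(a)), b))), m(b, b, p(a))):
1. m(b, p(p(m(b, p(p(a)), b))), m(b, b, p(a)))  →  m(b, p(p(b)), m(b, b, p(a)))   [R2 at 2.1.1]
2. m(b, p(p(b)), m(b, b, p(a)))  →  m(b, p(p(b)), b)   [R1 at 3]
3. m(b, p(p(b)), b)  →  b   [R2 at ε]

no — NF(t₁) = p(p(b)), NF(t₂) = b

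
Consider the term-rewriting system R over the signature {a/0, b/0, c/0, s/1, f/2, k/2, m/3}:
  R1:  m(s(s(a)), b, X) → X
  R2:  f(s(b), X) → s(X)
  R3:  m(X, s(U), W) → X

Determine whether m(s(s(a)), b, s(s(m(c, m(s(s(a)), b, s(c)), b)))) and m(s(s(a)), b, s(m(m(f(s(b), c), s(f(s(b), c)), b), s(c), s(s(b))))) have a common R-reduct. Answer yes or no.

Reduce t₁ = m(s(s(a)), b, s(s(m(c, m(s(s(a)), b, s(c)), b)))):
1. m(s(s(a)), b, s(s(m(c, m(s(s(a)), b, s(c)), b))))  →  s(s(m(c, m(s(s(a)), b, s(c)), b)))   [R1 at ε]
2. s(s(m(c, m(s(s(a)), b, s(c)), b)))  →  s(s(m(c, s(c), b)))   [R1 at 1.1.2]
3. s(s(m(c, s(c), b)))  →  s(s(c))   [R3 at 1.1]

Reduce t₂ = m(s(s(a)), b, s(m(m(f(s(b), c), s(f(s(b), c)), b), s(c), s(s(b))))):
1. m(s(s(a)), b, s(m(m(f(s(b), c), s(f(s(b), c)), b), s(c), s(s(b)))))  →  s(m(m(f(s(b), c), s(f(s(b), c)), b), s(c), s(s(b))))   [R1 at ε]
2. s(m(m(f(s(b), c), s(f(s(b), c)), b), s(c), s(s(b))))  →  s(m(f(s(b), c), s(f(s(b), c)), b))   [R3 at 1]
3. s(m(f(s(b), c), s(f(s(b), c)), b))  →  s(f(s(b), c))   [R3 at 1]
4. s(f(s(b), c))  →  s(s(c))   [R2 at 1]

yes — NF(t₁) = s(s(c)), NF(t₂) = s(s(c))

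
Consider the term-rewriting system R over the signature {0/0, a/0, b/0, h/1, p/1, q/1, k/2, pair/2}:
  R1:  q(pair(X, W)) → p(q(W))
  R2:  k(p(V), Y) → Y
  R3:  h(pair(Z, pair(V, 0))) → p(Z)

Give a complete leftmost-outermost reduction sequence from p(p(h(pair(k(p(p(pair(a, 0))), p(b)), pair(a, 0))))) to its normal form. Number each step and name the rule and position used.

1. p(p(h(pair(k(p(p(pair(a, 0))), p(b)), pair(a, 0)))))  →  p(p(p(k(p(p(pair(a, 0))), p(b)))))   [R3 at 1.1]
2. p(p(p(k(p(p(pair(a, 0))), p(b)))))  →  p(p(p(p(b))))   [R2 at 1.1.1]

p(p(p(p(b))))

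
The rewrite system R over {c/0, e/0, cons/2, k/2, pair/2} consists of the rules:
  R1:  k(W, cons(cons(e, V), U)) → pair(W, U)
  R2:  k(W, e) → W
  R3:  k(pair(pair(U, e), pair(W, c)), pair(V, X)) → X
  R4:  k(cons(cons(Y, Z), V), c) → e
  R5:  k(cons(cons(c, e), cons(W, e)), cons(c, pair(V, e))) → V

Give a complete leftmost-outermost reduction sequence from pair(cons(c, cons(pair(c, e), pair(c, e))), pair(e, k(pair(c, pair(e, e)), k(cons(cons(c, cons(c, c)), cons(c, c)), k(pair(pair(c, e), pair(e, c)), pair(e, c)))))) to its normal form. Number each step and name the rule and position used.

1. pair(cons(c, cons(pair(c, e), pair(c, e))), pair(e, k(pair(c, pair(e, e)), k(cons(cons(c, cons(c, c)), cons(c, c)), k(pair(pair(c, e), pair(e, c)), pair(e, c))))))  →  pair(cons(c, cons(pair(c, e), pair(c, e))), pair(e, k(pair(c, pair(e, e)), k(cons(cons(c, cons(c, c)), cons(c, c)), c))))   [R3 at 2.2.2.2]
2. pair(cons(c, cons(pair(c, e), pair(c, e))), pair(e, k(pair(c, pair(e, e)), k(cons(cons(c, cons(c, c)), cons(c, c)), c))))  →  pair(cons(c, cons(pair(c, e), pair(c, e))), pair(e, k(pair(c, pair(e, e)), e)))   [R4 at 2.2.2]
3. pair(cons(c, cons(pair(c, e), pair(c, e))), pair(e, k(pair(c, pair(e, e)), e)))  →  pair(cons(c, cons(pair(c, e), pair(c, e))), pair(e, pair(c, pair(e, e))))   [R2 at 2.2]

pair(cons(c, cons(pair(c, e), pair(c, e))), pair(e, pair(c, pair(e, e))))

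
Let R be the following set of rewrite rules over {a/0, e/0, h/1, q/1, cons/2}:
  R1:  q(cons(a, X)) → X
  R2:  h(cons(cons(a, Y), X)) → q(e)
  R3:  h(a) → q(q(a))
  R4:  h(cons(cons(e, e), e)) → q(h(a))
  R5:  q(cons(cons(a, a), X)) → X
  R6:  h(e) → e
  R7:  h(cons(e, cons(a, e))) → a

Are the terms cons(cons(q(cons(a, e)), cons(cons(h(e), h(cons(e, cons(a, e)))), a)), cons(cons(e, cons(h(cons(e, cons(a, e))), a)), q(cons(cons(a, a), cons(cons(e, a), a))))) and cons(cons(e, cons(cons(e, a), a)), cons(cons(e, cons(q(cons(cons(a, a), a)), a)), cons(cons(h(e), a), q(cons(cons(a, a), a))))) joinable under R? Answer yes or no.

yes — NF(t₁) = cons(cons(e, cons(cons(e, a), a)), cons(cons(e, cons(a, a)), cons(cons(e, a), a))), NF(t₂) = cons(cons(e, cons(cons(e, a), a)), cons(cons(e, cons(a, a)), cons(cons(e, a), a)))

Reduce t₁ = cons(cons(q(cons(a, e)), cons(cons(h(e), h(cons(e, cons(a, e)))), a)), cons(cons(e, cons(h(cons(e, cons(a, e))), a)), q(cons(cons(a, a), cons(cons(e, a), a))))):
1. cons(cons(q(cons(a, e)), cons(cons(h(e), h(cons(e, cons(a, e)))), a)), cons(cons(e, cons(h(cons(e, cons(a, e))), a)), q(cons(cons(a, a), cons(cons(e, a), a)))))  →  cons(cons(e, cons(cons(h(e), h(cons(e, cons(a, e)))), a)), cons(cons(e, cons(h(cons(e, cons(a, e))), a)), q(cons(cons(a, a), cons(cons(e, a), a)))))   [R1 at 1.1]
2. cons(cons(e, cons(cons(h(e), h(cons(e, cons(a, e)))), a)), cons(cons(e, cons(h(cons(e, cons(a, e))), a)), q(cons(cons(a, a), cons(cons(e, a), a)))))  →  cons(cons(e, cons(cons(e, h(cons(e, cons(a, e)))), a)), cons(cons(e, cons(h(cons(e, cons(a, e))), a)), q(cons(cons(a, a), cons(cons(e, a), a)))))   [R6 at 1.2.1.1]
3. cons(cons(e, cons(cons(e, h(cons(e, cons(a, e)))), a)), cons(cons(e, cons(h(cons(e, cons(a, e))), a)), q(cons(cons(a, a), cons(cons(e, a), a)))))  →  cons(cons(e, cons(cons(e, a), a)), cons(cons(e, cons(h(cons(e, cons(a, e))), a)), q(cons(cons(a, a), cons(cons(e, a), a)))))   [R7 at 1.2.1.2]
4. cons(cons(e, cons(cons(e, a), a)), cons(cons(e, cons(h(cons(e, cons(a, e))), a)), q(cons(cons(a, a), cons(cons(e, a), a)))))  →  cons(cons(e, cons(cons(e, a), a)), cons(cons(e, cons(a, a)), q(cons(cons(a, a), cons(cons(e, a), a)))))   [R7 at 2.1.2.1]
5. cons(cons(e, cons(cons(e, a), a)), cons(cons(e, cons(a, a)), q(cons(cons(a, a), cons(cons(e, a), a)))))  →  cons(cons(e, cons(cons(e, a), a)), cons(cons(e, cons(a, a)), cons(cons(e, a), a)))   [R5 at 2.2]

Reduce t₂ = cons(cons(e, cons(cons(e, a), a)), cons(cons(e, cons(q(cons(cons(a, a), a)), a)), cons(cons(h(e), a), q(cons(cons(a, a), a))))):
1. cons(cons(e, cons(cons(e, a), a)), cons(cons(e, cons(q(cons(cons(a, a), a)), a)), cons(cons(h(e), a), q(cons(cons(a, a), a)))))  →  cons(cons(e, cons(cons(e, a), a)), cons(cons(e, cons(a, a)), cons(cons(h(e), a), q(cons(cons(a, a), a)))))   [R5 at 2.1.2.1]
2. cons(cons(e, cons(cons(e, a), a)), cons(cons(e, cons(a, a)), cons(cons(h(e), a), q(cons(cons(a, a), a)))))  →  cons(cons(e, cons(cons(e, a), a)), cons(cons(e, cons(a, a)), cons(cons(e, a), q(cons(cons(a, a), a)))))   [R6 at 2.2.1.1]
3. cons(cons(e, cons(cons(e, a), a)), cons(cons(e, cons(a, a)), cons(cons(e, a), q(cons(cons(a, a), a)))))  →  cons(cons(e, cons(cons(e, a), a)), cons(cons(e, cons(a, a)), cons(cons(e, a), a)))   [R5 at 2.2.2]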